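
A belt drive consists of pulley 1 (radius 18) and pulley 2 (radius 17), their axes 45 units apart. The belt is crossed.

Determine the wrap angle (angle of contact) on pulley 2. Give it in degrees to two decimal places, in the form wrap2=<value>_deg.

wrap2=282.12_deg

crossed belt: β = asin((r1+r2)/C) = asin(35/45) = 51.0576°
wrap1 = wrap2 = π + 2β = 282.1151°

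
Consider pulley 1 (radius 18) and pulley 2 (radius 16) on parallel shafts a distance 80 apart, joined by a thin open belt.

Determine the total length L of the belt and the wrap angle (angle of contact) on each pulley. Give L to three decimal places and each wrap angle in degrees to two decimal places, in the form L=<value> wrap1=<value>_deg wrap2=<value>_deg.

L=266.864 wrap1=182.87_deg wrap2=177.13_deg

open belt: β = asin((r2−r1)/C) = asin(-2/80) = -1.4325°
wrap1 = π − 2β = 182.8651°
wrap2 = π + 2β = 177.1349°
tangent length = C·cosβ = 79.9750
L = r1·wrap1 + r2·wrap2 + 2·C·cosβ = 18·3.1916 + 16·3.0916 + 2·79.9750 = 266.8642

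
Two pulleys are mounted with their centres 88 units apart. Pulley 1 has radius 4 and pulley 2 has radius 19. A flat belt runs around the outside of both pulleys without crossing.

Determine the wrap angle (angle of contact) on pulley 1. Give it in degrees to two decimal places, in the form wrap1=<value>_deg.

wrap1=160.37_deg

open belt: β = asin((r2−r1)/C) = asin(15/88) = 9.8142°
wrap1 = π − 2β = 160.3715°
wrap2 = π + 2β = 199.6285°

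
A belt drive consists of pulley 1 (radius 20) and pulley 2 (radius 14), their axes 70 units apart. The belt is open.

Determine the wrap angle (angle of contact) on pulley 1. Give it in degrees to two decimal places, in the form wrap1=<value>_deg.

wrap1=189.83_deg

open belt: β = asin((r2−r1)/C) = asin(-6/70) = -4.9171°
wrap1 = π − 2β = 189.8342°
wrap2 = π + 2β = 170.1658°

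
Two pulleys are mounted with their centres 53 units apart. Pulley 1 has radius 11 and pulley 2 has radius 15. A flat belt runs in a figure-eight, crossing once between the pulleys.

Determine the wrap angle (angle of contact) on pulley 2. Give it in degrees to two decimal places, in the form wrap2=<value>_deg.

crossed belt: β = asin((r1+r2)/C) = asin(26/53) = 29.3778°
wrap1 = wrap2 = π + 2β = 238.7556°

wrap2=238.76_deg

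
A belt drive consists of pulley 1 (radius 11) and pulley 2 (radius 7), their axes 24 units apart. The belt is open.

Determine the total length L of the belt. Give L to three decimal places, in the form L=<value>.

L=105.217

open belt: β = asin((r2−r1)/C) = asin(-4/24) = -9.5941°
wrap1 = π − 2β = 199.1881°
wrap2 = π + 2β = 160.8119°
tangent length = C·cosβ = 23.6643
L = r1·wrap1 + r2·wrap2 + 2·C·cosβ = 11·3.4765 + 7·2.8067 + 2·23.6643 = 105.2169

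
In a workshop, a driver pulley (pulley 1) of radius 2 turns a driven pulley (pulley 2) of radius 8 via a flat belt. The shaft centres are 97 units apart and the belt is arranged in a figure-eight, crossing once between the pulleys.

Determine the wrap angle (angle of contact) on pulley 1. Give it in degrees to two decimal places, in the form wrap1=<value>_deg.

wrap1=191.83_deg

crossed belt: β = asin((r1+r2)/C) = asin(10/97) = 5.9173°
wrap1 = wrap2 = π + 2β = 191.8346°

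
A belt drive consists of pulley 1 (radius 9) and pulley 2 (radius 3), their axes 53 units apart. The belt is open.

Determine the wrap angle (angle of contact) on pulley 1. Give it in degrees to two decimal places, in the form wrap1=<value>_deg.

open belt: β = asin((r2−r1)/C) = asin(-6/53) = -6.5002°
wrap1 = π − 2β = 193.0005°
wrap2 = π + 2β = 166.9995°

wrap1=193.00_deg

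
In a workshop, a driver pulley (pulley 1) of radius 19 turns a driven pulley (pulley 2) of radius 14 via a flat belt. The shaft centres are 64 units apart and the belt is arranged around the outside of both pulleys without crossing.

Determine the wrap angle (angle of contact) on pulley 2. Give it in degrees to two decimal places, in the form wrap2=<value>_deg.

wrap2=171.04_deg

open belt: β = asin((r2−r1)/C) = asin(-5/64) = -4.4808°
wrap1 = π − 2β = 188.9616°
wrap2 = π + 2β = 171.0384°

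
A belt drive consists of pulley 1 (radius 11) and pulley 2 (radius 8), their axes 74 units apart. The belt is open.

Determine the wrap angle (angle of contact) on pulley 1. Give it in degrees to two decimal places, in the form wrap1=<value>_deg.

wrap1=184.65_deg

open belt: β = asin((r2−r1)/C) = asin(-3/74) = -2.3234°
wrap1 = π − 2β = 184.6469°
wrap2 = π + 2β = 175.3531°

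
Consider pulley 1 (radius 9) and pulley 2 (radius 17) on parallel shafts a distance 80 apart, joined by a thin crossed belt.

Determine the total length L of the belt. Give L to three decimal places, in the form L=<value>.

crossed belt: β = asin((r1+r2)/C) = asin(26/80) = 18.9656°
wrap1 = wrap2 = π + 2β = 217.9311°
tangent length = C·cosβ = 75.6571
L = (r1+r2)·wrap + 2·C·cosβ = 26·3.8036 + 2·75.6571 = 250.2083

L=250.208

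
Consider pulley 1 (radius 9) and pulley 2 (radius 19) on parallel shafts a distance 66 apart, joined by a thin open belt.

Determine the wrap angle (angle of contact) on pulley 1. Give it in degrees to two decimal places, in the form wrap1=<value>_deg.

wrap1=162.57_deg

open belt: β = asin((r2−r1)/C) = asin(10/66) = 8.7147°
wrap1 = π − 2β = 162.5705°
wrap2 = π + 2β = 197.4295°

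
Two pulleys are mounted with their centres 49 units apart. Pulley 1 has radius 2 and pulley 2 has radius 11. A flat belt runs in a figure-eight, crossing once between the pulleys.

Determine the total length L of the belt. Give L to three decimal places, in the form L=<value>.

crossed belt: β = asin((r1+r2)/C) = asin(13/49) = 15.3851°
wrap1 = wrap2 = π + 2β = 210.7703°
tangent length = C·cosβ = 47.2440
L = (r1+r2)·wrap + 2·C·cosβ = 13·3.6786 + 2·47.2440 = 142.3104

L=142.310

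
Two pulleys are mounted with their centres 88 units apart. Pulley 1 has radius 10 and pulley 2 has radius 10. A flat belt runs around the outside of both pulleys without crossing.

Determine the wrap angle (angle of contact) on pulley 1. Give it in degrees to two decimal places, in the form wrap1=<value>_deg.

open belt: β = asin((r2−r1)/C) = asin(0/88) = 0.0000°
wrap1 = π − 2β = 180.0000°
wrap2 = π + 2β = 180.0000°

wrap1=180.00_deg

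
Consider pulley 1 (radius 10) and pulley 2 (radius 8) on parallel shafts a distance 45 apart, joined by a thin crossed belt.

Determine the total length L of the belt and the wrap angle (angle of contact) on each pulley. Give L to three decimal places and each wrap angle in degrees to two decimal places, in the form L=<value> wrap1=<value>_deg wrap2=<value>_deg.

crossed belt: β = asin((r1+r2)/C) = asin(18/45) = 23.5782°
wrap1 = wrap2 = π + 2β = 227.1564°
tangent length = C·cosβ = 41.2432
L = (r1+r2)·wrap + 2·C·cosβ = 18·3.9646 + 2·41.2432 = 153.8496

L=153.850 wrap1=227.16_deg wrap2=227.16_deg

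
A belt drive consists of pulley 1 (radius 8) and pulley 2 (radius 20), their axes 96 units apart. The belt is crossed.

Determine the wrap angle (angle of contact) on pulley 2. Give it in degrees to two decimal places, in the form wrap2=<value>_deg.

wrap2=213.92_deg

crossed belt: β = asin((r1+r2)/C) = asin(28/96) = 16.9578°
wrap1 = wrap2 = π + 2β = 213.9155°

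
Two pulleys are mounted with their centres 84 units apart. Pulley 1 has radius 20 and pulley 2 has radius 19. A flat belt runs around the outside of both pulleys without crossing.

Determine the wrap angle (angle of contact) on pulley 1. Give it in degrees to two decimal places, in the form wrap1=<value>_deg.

open belt: β = asin((r2−r1)/C) = asin(-1/84) = -0.6821°
wrap1 = π − 2β = 181.3642°
wrap2 = π + 2β = 178.6358°

wrap1=181.36_deg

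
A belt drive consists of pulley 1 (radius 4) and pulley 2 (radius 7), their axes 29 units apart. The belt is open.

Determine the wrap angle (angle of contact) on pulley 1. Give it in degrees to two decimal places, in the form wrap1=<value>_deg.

wrap1=168.12_deg

open belt: β = asin((r2−r1)/C) = asin(3/29) = 5.9378°
wrap1 = π − 2β = 168.1245°
wrap2 = π + 2β = 191.8755°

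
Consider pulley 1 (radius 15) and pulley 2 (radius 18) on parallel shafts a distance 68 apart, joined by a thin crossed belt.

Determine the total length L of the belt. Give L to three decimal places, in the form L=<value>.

L=256.026

crossed belt: β = asin((r1+r2)/C) = asin(33/68) = 29.0317°
wrap1 = wrap2 = π + 2β = 238.0635°
tangent length = C·cosβ = 59.4559
L = (r1+r2)·wrap + 2·C·cosβ = 33·4.1550 + 2·59.4559 = 256.0265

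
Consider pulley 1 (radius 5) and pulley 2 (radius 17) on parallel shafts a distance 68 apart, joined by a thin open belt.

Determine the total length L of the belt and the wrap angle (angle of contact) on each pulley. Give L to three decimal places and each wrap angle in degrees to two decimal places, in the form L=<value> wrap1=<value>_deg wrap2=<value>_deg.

L=207.238 wrap1=159.67_deg wrap2=200.33_deg

open belt: β = asin((r2−r1)/C) = asin(12/68) = 10.1642°
wrap1 = π − 2β = 159.6715°
wrap2 = π + 2β = 200.3285°
tangent length = C·cosβ = 66.9328
L = r1·wrap1 + r2·wrap2 + 2·C·cosβ = 5·2.7868 + 17·3.4964 + 2·66.9328 = 207.2382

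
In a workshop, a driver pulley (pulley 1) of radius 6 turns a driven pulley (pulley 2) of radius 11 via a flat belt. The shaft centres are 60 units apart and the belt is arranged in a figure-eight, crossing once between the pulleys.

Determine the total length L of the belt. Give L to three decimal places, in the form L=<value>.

crossed belt: β = asin((r1+r2)/C) = asin(17/60) = 16.4592°
wrap1 = wrap2 = π + 2β = 212.9185°
tangent length = C·cosβ = 57.5413
L = (r1+r2)·wrap + 2·C·cosβ = 17·3.7161 + 2·57.5413 = 178.2568

L=178.257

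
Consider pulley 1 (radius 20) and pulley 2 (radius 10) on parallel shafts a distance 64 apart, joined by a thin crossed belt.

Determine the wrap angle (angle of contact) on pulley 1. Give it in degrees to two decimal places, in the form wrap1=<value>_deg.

crossed belt: β = asin((r1+r2)/C) = asin(30/64) = 27.9532°
wrap1 = wrap2 = π + 2β = 235.9064°

wrap1=235.91_deg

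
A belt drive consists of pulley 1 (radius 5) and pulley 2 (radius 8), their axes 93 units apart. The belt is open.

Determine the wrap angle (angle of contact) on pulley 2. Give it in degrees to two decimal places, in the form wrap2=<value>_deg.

open belt: β = asin((r2−r1)/C) = asin(3/93) = 1.8486°
wrap1 = π − 2β = 176.3029°
wrap2 = π + 2β = 183.6971°

wrap2=183.70_deg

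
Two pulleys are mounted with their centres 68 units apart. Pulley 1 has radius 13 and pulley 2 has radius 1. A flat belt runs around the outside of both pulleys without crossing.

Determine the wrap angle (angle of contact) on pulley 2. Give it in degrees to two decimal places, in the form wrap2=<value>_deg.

open belt: β = asin((r2−r1)/C) = asin(-12/68) = -10.1642°
wrap1 = π − 2β = 200.3285°
wrap2 = π + 2β = 159.6715°

wrap2=159.67_deg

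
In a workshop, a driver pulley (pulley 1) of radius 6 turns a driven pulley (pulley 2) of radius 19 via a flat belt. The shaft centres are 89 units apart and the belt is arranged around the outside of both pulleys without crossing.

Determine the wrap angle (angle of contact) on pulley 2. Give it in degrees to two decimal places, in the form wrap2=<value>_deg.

open belt: β = asin((r2−r1)/C) = asin(13/89) = 8.3991°
wrap1 = π − 2β = 163.2018°
wrap2 = π + 2β = 196.7982°

wrap2=196.80_deg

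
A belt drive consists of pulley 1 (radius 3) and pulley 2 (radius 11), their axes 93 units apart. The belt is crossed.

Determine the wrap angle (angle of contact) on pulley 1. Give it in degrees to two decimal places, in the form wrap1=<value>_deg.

crossed belt: β = asin((r1+r2)/C) = asin(14/93) = 8.6581°
wrap1 = wrap2 = π + 2β = 197.3162°

wrap1=197.32_deg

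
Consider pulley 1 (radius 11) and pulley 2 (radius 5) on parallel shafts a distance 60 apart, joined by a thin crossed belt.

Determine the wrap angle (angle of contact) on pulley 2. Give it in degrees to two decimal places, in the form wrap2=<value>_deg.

wrap2=210.93_deg

crossed belt: β = asin((r1+r2)/C) = asin(16/60) = 15.4660°
wrap1 = wrap2 = π + 2β = 210.9320°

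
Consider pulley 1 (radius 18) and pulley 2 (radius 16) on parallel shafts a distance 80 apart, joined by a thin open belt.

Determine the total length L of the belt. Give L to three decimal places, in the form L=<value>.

open belt: β = asin((r2−r1)/C) = asin(-2/80) = -1.4325°
wrap1 = π − 2β = 182.8651°
wrap2 = π + 2β = 177.1349°
tangent length = C·cosβ = 79.9750
L = r1·wrap1 + r2·wrap2 + 2·C·cosβ = 18·3.1916 + 16·3.0916 + 2·79.9750 = 266.8642

L=266.864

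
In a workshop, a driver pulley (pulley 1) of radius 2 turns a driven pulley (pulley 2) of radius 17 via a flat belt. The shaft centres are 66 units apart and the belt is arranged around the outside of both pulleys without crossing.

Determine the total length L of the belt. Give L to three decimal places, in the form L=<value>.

L=195.114

open belt: β = asin((r2−r1)/C) = asin(15/66) = 13.1366°
wrap1 = π − 2β = 153.7269°
wrap2 = π + 2β = 206.2731°
tangent length = C·cosβ = 64.2729
L = r1·wrap1 + r2·wrap2 + 2·C·cosβ = 2·2.6830 + 17·3.6001 + 2·64.2729 = 195.1143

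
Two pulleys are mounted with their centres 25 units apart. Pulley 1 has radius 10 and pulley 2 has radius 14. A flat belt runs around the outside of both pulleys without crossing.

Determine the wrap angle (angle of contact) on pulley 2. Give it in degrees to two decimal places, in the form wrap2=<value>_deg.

open belt: β = asin((r2−r1)/C) = asin(4/25) = 9.2069°
wrap1 = π − 2β = 161.5862°
wrap2 = π + 2β = 198.4138°

wrap2=198.41_deg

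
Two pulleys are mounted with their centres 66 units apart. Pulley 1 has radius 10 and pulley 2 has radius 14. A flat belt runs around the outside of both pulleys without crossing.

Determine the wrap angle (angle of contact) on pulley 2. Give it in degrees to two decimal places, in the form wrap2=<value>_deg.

open belt: β = asin((r2−r1)/C) = asin(4/66) = 3.4746°
wrap1 = π − 2β = 173.0508°
wrap2 = π + 2β = 186.9492°

wrap2=186.95_deg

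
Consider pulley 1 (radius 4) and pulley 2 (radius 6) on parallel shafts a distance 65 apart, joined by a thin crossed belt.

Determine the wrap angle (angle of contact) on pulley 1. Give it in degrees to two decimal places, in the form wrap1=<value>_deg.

crossed belt: β = asin((r1+r2)/C) = asin(10/65) = 8.8499°
wrap1 = wrap2 = π + 2β = 197.6998°

wrap1=197.70_deg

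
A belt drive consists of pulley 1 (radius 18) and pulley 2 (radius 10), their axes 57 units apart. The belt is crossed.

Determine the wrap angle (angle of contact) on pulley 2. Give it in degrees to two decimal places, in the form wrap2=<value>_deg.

crossed belt: β = asin((r1+r2)/C) = asin(28/57) = 29.4213°
wrap1 = wrap2 = π + 2β = 238.8427°

wrap2=238.84_deg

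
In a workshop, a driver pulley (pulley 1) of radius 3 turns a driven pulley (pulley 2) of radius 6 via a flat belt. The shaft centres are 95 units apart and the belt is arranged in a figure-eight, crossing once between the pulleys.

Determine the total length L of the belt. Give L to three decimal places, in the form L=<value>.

crossed belt: β = asin((r1+r2)/C) = asin(9/95) = 5.4362°
wrap1 = wrap2 = π + 2β = 190.8723°
tangent length = C·cosβ = 94.5727
L = (r1+r2)·wrap + 2·C·cosβ = 9·3.3314 + 2·94.5727 = 219.1276

L=219.128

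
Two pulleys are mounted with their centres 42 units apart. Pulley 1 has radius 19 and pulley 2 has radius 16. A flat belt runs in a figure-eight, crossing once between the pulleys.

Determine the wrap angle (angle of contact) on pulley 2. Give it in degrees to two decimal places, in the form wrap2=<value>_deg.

wrap2=292.89_deg

crossed belt: β = asin((r1+r2)/C) = asin(35/42) = 56.4427°
wrap1 = wrap2 = π + 2β = 292.8854°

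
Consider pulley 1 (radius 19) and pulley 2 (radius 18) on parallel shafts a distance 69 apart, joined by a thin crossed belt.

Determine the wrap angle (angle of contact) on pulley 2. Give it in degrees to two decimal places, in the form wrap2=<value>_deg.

crossed belt: β = asin((r1+r2)/C) = asin(37/69) = 32.4275°
wrap1 = wrap2 = π + 2β = 244.8550°

wrap2=244.85_deg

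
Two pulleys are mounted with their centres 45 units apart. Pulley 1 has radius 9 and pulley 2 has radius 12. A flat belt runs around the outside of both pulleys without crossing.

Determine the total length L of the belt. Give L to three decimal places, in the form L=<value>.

L=156.174

open belt: β = asin((r2−r1)/C) = asin(3/45) = 3.8226°
wrap1 = π − 2β = 172.3549°
wrap2 = π + 2β = 187.6451°
tangent length = C·cosβ = 44.8999
L = r1·wrap1 + r2·wrap2 + 2·C·cosβ = 9·3.0082 + 12·3.2750 + 2·44.8999 = 156.1735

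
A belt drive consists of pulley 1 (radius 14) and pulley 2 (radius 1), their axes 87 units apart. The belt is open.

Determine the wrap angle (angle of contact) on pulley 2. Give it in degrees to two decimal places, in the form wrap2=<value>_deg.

wrap2=162.81_deg

open belt: β = asin((r2−r1)/C) = asin(-13/87) = -8.5936°
wrap1 = π − 2β = 197.1872°
wrap2 = π + 2β = 162.8128°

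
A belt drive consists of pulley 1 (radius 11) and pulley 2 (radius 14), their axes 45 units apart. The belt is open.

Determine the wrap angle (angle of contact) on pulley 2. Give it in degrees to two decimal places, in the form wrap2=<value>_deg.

open belt: β = asin((r2−r1)/C) = asin(3/45) = 3.8226°
wrap1 = π − 2β = 172.3549°
wrap2 = π + 2β = 187.6451°

wrap2=187.65_deg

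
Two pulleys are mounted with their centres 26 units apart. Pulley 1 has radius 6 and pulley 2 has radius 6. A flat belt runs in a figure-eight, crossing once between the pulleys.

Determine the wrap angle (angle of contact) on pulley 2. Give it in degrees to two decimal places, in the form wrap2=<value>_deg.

wrap2=234.97_deg

crossed belt: β = asin((r1+r2)/C) = asin(12/26) = 27.4864°
wrap1 = wrap2 = π + 2β = 234.9729°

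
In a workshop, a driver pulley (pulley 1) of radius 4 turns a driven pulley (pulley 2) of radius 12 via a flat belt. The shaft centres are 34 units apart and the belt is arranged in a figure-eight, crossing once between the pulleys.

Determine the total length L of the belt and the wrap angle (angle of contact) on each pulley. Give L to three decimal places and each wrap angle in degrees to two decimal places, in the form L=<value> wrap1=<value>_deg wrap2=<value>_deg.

crossed belt: β = asin((r1+r2)/C) = asin(16/34) = 28.0725°
wrap1 = wrap2 = π + 2β = 236.1450°
tangent length = C·cosβ = 30.0000
L = (r1+r2)·wrap + 2·C·cosβ = 16·4.1215 + 2·30.0000 = 125.9441

L=125.944 wrap1=236.14_deg wrap2=236.14_deg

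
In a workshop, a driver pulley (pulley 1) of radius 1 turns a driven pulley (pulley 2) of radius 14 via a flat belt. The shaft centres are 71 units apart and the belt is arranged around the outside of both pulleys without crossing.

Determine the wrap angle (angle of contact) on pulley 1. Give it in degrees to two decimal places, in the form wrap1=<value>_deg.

wrap1=158.90_deg

open belt: β = asin((r2−r1)/C) = asin(13/71) = 10.5503°
wrap1 = π − 2β = 158.8994°
wrap2 = π + 2β = 201.1006°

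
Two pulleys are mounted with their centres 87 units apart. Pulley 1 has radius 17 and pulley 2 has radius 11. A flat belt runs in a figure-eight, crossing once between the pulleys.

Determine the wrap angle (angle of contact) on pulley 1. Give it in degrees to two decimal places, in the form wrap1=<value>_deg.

wrap1=217.55_deg

crossed belt: β = asin((r1+r2)/C) = asin(28/87) = 18.7742°
wrap1 = wrap2 = π + 2β = 217.5484°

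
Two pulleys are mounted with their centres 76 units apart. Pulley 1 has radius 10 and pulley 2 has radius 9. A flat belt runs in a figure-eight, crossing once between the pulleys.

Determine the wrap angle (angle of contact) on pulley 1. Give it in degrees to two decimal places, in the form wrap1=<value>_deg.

crossed belt: β = asin((r1+r2)/C) = asin(19/76) = 14.4775°
wrap1 = wrap2 = π + 2β = 208.9550°

wrap1=208.96_deg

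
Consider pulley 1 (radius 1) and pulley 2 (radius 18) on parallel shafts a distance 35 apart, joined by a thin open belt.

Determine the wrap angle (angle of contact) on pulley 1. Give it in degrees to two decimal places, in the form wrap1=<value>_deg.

wrap1=121.88_deg

open belt: β = asin((r2−r1)/C) = asin(17/35) = 29.0593°
wrap1 = π − 2β = 121.8814°
wrap2 = π + 2β = 238.1186°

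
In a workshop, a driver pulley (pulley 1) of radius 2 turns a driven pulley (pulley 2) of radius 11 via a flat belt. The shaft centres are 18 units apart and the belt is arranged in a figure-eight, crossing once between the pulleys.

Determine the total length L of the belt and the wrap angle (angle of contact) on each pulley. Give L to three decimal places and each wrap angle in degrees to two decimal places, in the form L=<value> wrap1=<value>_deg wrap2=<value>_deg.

crossed belt: β = asin((r1+r2)/C) = asin(13/18) = 46.2383°
wrap1 = wrap2 = π + 2β = 272.4765°
tangent length = C·cosβ = 12.4499
L = (r1+r2)·wrap + 2·C·cosβ = 13·4.7556 + 2·12.4499 = 86.7228

L=86.723 wrap1=272.48_deg wrap2=272.48_deg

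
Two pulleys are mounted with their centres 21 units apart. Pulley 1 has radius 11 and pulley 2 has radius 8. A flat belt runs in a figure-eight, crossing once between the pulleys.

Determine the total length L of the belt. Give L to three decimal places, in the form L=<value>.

crossed belt: β = asin((r1+r2)/C) = asin(19/21) = 64.7912°
wrap1 = wrap2 = π + 2β = 309.5825°
tangent length = C·cosβ = 8.9443
L = (r1+r2)·wrap + 2·C·cosβ = 19·5.4032 + 2·8.9443 = 120.5500

L=120.550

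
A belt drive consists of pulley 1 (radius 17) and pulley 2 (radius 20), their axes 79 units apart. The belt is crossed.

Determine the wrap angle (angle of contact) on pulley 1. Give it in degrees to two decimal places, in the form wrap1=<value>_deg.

crossed belt: β = asin((r1+r2)/C) = asin(37/79) = 27.9275°
wrap1 = wrap2 = π + 2β = 235.8551°

wrap1=235.86_deg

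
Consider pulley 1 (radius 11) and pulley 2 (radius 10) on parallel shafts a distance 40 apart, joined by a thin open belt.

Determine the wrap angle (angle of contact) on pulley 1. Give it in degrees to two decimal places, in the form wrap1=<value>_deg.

wrap1=182.87_deg

open belt: β = asin((r2−r1)/C) = asin(-1/40) = -1.4325°
wrap1 = π − 2β = 182.8651°
wrap2 = π + 2β = 177.1349°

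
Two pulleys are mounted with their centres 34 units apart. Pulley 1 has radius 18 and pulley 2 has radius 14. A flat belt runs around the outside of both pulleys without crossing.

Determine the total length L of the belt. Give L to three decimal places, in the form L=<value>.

L=169.002

open belt: β = asin((r2−r1)/C) = asin(-4/34) = -6.7563°
wrap1 = π − 2β = 193.5127°
wrap2 = π + 2β = 166.4873°
tangent length = C·cosβ = 33.7639
L = r1·wrap1 + r2·wrap2 + 2·C·cosβ = 18·3.3774 + 14·2.9058 + 2·33.7639 = 169.0021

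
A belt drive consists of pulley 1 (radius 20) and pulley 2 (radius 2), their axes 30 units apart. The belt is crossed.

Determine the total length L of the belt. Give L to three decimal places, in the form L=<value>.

L=146.129

crossed belt: β = asin((r1+r2)/C) = asin(22/30) = 47.1666°
wrap1 = wrap2 = π + 2β = 274.3331°
tangent length = C·cosβ = 20.3961
L = (r1+r2)·wrap + 2·C·cosβ = 22·4.7880 + 2·20.3961 = 146.1285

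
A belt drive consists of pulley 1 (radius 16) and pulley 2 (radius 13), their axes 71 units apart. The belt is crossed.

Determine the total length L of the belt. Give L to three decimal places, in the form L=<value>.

crossed belt: β = asin((r1+r2)/C) = asin(29/71) = 24.1075°
wrap1 = wrap2 = π + 2β = 228.2151°
tangent length = C·cosβ = 64.8074
L = (r1+r2)·wrap + 2·C·cosβ = 29·3.9831 + 2·64.8074 = 245.1249

L=245.125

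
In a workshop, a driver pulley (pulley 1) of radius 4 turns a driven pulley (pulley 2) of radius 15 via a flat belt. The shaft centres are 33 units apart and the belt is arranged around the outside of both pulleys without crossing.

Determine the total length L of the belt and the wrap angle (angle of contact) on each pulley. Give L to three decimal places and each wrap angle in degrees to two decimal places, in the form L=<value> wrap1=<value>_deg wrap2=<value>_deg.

open belt: β = asin((r2−r1)/C) = asin(11/33) = 19.4712°
wrap1 = π − 2β = 141.0576°
wrap2 = π + 2β = 218.9424°
tangent length = C·cosβ = 31.1127
L = r1·wrap1 + r2·wrap2 + 2·C·cosβ = 4·2.4619 + 15·3.8213 + 2·31.1127 = 129.3921

L=129.392 wrap1=141.06_deg wrap2=218.94_deg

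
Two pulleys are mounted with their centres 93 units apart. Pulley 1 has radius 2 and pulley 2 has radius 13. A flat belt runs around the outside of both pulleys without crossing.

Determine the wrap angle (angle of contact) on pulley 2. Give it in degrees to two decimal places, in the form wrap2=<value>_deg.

open belt: β = asin((r2−r1)/C) = asin(11/93) = 6.7928°
wrap1 = π − 2β = 166.4144°
wrap2 = π + 2β = 193.5856°

wrap2=193.59_deg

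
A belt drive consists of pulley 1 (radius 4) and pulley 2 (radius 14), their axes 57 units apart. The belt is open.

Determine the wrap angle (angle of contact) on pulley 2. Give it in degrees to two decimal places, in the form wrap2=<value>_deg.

open belt: β = asin((r2−r1)/C) = asin(10/57) = 10.1042°
wrap1 = π − 2β = 159.7916°
wrap2 = π + 2β = 200.2084°

wrap2=200.21_deg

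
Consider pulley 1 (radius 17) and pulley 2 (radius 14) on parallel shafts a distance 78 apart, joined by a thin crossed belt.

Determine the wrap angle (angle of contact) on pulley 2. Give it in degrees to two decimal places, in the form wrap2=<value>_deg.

crossed belt: β = asin((r1+r2)/C) = asin(31/78) = 23.4180°
wrap1 = wrap2 = π + 2β = 226.8360°

wrap2=226.84_deg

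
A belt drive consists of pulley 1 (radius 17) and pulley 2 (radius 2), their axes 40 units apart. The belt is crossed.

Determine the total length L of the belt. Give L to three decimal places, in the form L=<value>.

crossed belt: β = asin((r1+r2)/C) = asin(19/40) = 28.3594°
wrap1 = wrap2 = π + 2β = 236.7187°
tangent length = C·cosβ = 35.1994
L = (r1+r2)·wrap + 2·C·cosβ = 19·4.1315 + 2·35.1994 = 148.8978

L=148.898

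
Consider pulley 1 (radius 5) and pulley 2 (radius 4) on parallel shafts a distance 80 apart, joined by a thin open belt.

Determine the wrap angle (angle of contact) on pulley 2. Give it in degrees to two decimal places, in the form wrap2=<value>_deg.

open belt: β = asin((r2−r1)/C) = asin(-1/80) = -0.7162°
wrap1 = π − 2β = 181.4324°
wrap2 = π + 2β = 178.5676°

wrap2=178.57_deg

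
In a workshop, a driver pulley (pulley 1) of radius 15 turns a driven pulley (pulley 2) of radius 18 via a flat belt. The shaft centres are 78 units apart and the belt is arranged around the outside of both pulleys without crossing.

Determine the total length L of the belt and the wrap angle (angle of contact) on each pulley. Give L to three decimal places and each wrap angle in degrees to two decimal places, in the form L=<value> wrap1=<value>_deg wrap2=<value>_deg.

L=259.788 wrap1=175.59_deg wrap2=184.41_deg

open belt: β = asin((r2−r1)/C) = asin(3/78) = 2.2042°
wrap1 = π − 2β = 175.5915°
wrap2 = π + 2β = 184.4085°
tangent length = C·cosβ = 77.9423
L = r1·wrap1 + r2·wrap2 + 2·C·cosβ = 15·3.0647 + 18·3.2185 + 2·77.9423 = 259.7880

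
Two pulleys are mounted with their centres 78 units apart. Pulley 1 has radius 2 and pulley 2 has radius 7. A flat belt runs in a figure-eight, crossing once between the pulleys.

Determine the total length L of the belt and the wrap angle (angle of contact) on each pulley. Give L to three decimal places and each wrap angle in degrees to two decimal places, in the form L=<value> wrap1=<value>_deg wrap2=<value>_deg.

crossed belt: β = asin((r1+r2)/C) = asin(9/78) = 6.6258°
wrap1 = wrap2 = π + 2β = 193.2516°
tangent length = C·cosβ = 77.4790
L = (r1+r2)·wrap + 2·C·cosβ = 9·3.3729 + 2·77.4790 = 185.3140

L=185.314 wrap1=193.25_deg wrap2=193.25_deg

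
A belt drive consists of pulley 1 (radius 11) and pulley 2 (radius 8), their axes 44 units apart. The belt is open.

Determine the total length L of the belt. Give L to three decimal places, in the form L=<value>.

L=147.895

open belt: β = asin((r2−r1)/C) = asin(-3/44) = -3.9096°
wrap1 = π − 2β = 187.8191°
wrap2 = π + 2β = 172.1809°
tangent length = C·cosβ = 43.8976
L = r1·wrap1 + r2·wrap2 + 2·C·cosβ = 11·3.2781 + 8·3.0051 + 2·43.8976 = 147.8949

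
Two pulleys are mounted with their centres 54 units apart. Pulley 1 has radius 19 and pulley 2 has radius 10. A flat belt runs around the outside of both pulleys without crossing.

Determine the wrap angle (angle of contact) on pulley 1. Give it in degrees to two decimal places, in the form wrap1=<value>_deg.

wrap1=199.19_deg

open belt: β = asin((r2−r1)/C) = asin(-9/54) = -9.5941°
wrap1 = π − 2β = 199.1881°
wrap2 = π + 2β = 160.8119°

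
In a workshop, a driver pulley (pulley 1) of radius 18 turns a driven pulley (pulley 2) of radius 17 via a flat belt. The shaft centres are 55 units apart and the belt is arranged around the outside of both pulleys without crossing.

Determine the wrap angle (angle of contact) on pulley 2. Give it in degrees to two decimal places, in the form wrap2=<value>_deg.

wrap2=177.92_deg

open belt: β = asin((r2−r1)/C) = asin(-1/55) = -1.0418°
wrap1 = π − 2β = 182.0836°
wrap2 = π + 2β = 177.9164°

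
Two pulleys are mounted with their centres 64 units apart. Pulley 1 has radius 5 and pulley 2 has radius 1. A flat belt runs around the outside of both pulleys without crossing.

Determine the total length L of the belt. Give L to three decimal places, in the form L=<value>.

open belt: β = asin((r2−r1)/C) = asin(-4/64) = -3.5833°
wrap1 = π − 2β = 187.1666°
wrap2 = π + 2β = 172.8334°
tangent length = C·cosβ = 63.8749
L = r1·wrap1 + r2·wrap2 + 2·C·cosβ = 5·3.2667 + 1·3.0165 + 2·63.8749 = 147.0996

L=147.100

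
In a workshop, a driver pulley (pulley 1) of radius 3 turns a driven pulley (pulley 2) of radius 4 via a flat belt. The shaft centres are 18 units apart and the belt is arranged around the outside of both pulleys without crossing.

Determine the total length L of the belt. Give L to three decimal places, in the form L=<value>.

open belt: β = asin((r2−r1)/C) = asin(1/18) = 3.1847°
wrap1 = π − 2β = 173.6305°
wrap2 = π + 2β = 186.3695°
tangent length = C·cosβ = 17.9722
L = r1·wrap1 + r2·wrap2 + 2·C·cosβ = 3·3.0304 + 4·3.2528 + 2·17.9722 = 58.0467

L=58.047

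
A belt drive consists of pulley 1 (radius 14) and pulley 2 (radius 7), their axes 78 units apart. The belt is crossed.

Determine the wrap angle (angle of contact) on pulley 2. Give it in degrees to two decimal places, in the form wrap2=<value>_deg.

crossed belt: β = asin((r1+r2)/C) = asin(21/78) = 15.6185°
wrap1 = wrap2 = π + 2β = 211.2370°

wrap2=211.24_deg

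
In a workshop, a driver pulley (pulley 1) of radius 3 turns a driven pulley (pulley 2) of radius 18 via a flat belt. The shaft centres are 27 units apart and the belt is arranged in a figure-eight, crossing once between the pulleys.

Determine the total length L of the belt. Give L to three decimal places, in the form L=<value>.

crossed belt: β = asin((r1+r2)/C) = asin(21/27) = 51.0576°
wrap1 = wrap2 = π + 2β = 282.1151°
tangent length = C·cosβ = 16.9706
L = (r1+r2)·wrap + 2·C·cosβ = 21·4.9238 + 2·16.9706 = 137.3417

L=137.342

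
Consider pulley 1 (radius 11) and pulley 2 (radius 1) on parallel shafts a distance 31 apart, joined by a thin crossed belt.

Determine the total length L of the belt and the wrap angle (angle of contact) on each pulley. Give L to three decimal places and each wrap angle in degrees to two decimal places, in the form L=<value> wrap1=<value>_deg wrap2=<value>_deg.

L=104.405 wrap1=225.55_deg wrap2=225.55_deg

crossed belt: β = asin((r1+r2)/C) = asin(12/31) = 22.7740°
wrap1 = wrap2 = π + 2β = 225.5479°
tangent length = C·cosβ = 28.5832
L = (r1+r2)·wrap + 2·C·cosβ = 12·3.9366 + 2·28.5832 = 104.4051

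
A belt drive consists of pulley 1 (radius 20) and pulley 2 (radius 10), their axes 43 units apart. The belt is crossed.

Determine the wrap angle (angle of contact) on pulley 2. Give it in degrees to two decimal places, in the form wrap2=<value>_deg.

crossed belt: β = asin((r1+r2)/C) = asin(30/43) = 44.2407°
wrap1 = wrap2 = π + 2β = 268.4814°

wrap2=268.48_deg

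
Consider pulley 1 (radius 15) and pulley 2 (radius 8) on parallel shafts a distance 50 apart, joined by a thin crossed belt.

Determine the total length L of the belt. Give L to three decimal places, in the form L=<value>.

crossed belt: β = asin((r1+r2)/C) = asin(23/50) = 27.3871°
wrap1 = wrap2 = π + 2β = 234.7742°
tangent length = C·cosβ = 44.3959
L = (r1+r2)·wrap + 2·C·cosβ = 23·4.0976 + 2·44.3959 = 183.0363

L=183.036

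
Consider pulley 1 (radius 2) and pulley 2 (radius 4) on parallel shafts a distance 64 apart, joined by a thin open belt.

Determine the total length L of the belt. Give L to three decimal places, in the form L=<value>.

L=146.912

open belt: β = asin((r2−r1)/C) = asin(2/64) = 1.7908°
wrap1 = π − 2β = 176.4184°
wrap2 = π + 2β = 183.5816°
tangent length = C·cosβ = 63.9687
L = r1·wrap1 + r2·wrap2 + 2·C·cosβ = 2·3.0791 + 4·3.2041 + 2·63.9687 = 146.9121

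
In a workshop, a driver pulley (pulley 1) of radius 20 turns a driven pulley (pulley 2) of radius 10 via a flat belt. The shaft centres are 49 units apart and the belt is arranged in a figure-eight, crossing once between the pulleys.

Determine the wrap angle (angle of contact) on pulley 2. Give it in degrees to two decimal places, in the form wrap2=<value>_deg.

wrap2=255.50_deg

crossed belt: β = asin((r1+r2)/C) = asin(30/49) = 37.7520°
wrap1 = wrap2 = π + 2β = 255.5040°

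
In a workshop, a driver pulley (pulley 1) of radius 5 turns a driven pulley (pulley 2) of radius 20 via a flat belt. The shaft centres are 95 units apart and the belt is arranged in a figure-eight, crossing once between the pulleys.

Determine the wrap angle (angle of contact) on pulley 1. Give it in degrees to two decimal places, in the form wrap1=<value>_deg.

crossed belt: β = asin((r1+r2)/C) = asin(25/95) = 15.2575°
wrap1 = wrap2 = π + 2β = 210.5150°

wrap1=210.52_deg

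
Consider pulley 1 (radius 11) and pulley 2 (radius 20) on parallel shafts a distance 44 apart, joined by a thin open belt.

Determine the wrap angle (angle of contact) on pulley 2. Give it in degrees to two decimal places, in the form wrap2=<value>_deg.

open belt: β = asin((r2−r1)/C) = asin(9/44) = 11.8029°
wrap1 = π − 2β = 156.3942°
wrap2 = π + 2β = 203.6058°

wrap2=203.61_deg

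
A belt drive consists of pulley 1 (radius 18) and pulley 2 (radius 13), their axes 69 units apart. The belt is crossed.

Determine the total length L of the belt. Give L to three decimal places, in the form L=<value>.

crossed belt: β = asin((r1+r2)/C) = asin(31/69) = 26.6972°
wrap1 = wrap2 = π + 2β = 233.3944°
tangent length = C·cosβ = 61.6441
L = (r1+r2)·wrap + 2·C·cosβ = 31·4.0735 + 2·61.6441 = 249.5668

L=249.567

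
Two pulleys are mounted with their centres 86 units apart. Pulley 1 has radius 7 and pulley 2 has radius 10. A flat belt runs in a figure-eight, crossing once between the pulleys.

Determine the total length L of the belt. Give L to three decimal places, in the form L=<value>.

crossed belt: β = asin((r1+r2)/C) = asin(17/86) = 11.4010°
wrap1 = wrap2 = π + 2β = 202.8020°
tangent length = C·cosβ = 84.3030
L = (r1+r2)·wrap + 2·C·cosβ = 17·3.5396 + 2·84.3030 = 228.7786

L=228.779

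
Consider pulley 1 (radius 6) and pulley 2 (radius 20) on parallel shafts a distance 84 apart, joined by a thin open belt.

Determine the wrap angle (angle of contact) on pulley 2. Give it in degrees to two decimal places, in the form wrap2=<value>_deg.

open belt: β = asin((r2−r1)/C) = asin(14/84) = 9.5941°
wrap1 = π − 2β = 160.8119°
wrap2 = π + 2β = 199.1881°

wrap2=199.19_deg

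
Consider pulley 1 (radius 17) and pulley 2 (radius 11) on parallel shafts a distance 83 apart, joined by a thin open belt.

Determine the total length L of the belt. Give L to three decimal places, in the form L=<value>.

L=254.399

open belt: β = asin((r2−r1)/C) = asin(-6/83) = -4.1455°
wrap1 = π − 2β = 188.2910°
wrap2 = π + 2β = 171.7090°
tangent length = C·cosβ = 82.7828
L = r1·wrap1 + r2·wrap2 + 2·C·cosβ = 17·3.2863 + 11·2.9969 + 2·82.7828 = 254.3985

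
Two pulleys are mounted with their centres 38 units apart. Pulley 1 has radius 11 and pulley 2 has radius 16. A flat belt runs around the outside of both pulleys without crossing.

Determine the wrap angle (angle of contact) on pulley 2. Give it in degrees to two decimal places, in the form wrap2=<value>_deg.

open belt: β = asin((r2−r1)/C) = asin(5/38) = 7.5608°
wrap1 = π − 2β = 164.8783°
wrap2 = π + 2β = 195.1217°

wrap2=195.12_deg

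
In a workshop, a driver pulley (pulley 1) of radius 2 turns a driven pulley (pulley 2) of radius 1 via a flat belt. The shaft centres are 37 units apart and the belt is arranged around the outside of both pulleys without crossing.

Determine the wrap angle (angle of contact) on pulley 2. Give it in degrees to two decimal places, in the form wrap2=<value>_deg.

open belt: β = asin((r2−r1)/C) = asin(-1/37) = -1.5487°
wrap1 = π − 2β = 183.0974°
wrap2 = π + 2β = 176.9026°

wrap2=176.90_deg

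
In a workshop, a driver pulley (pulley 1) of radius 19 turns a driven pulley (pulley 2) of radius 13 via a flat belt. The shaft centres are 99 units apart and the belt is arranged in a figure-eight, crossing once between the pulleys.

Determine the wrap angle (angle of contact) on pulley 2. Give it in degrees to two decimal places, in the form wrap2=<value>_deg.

wrap2=217.72_deg

crossed belt: β = asin((r1+r2)/C) = asin(32/99) = 18.8585°
wrap1 = wrap2 = π + 2β = 217.7170°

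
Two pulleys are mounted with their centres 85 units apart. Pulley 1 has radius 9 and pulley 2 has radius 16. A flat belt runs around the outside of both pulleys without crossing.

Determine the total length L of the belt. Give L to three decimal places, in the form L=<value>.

open belt: β = asin((r2−r1)/C) = asin(7/85) = 4.7238°
wrap1 = π − 2β = 170.5523°
wrap2 = π + 2β = 189.4477°
tangent length = C·cosβ = 84.7113
L = r1·wrap1 + r2·wrap2 + 2·C·cosβ = 9·2.9767 + 16·3.3065 + 2·84.7113 = 249.1166

L=249.117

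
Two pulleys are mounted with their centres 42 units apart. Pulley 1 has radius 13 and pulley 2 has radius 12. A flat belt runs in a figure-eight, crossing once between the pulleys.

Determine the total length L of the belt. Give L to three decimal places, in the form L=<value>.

L=177.916

crossed belt: β = asin((r1+r2)/C) = asin(25/42) = 36.5296°
wrap1 = wrap2 = π + 2β = 253.0592°
tangent length = C·cosβ = 33.7491
L = (r1+r2)·wrap + 2·C·cosβ = 25·4.4167 + 2·33.7491 = 177.9161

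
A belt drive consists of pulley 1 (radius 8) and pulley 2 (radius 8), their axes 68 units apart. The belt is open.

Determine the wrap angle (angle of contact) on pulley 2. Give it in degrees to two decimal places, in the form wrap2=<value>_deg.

wrap2=180.00_deg

open belt: β = asin((r2−r1)/C) = asin(0/68) = 0.0000°
wrap1 = π − 2β = 180.0000°
wrap2 = π + 2β = 180.0000°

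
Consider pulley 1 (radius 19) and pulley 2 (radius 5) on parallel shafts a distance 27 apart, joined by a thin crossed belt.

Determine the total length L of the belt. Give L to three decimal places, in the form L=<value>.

crossed belt: β = asin((r1+r2)/C) = asin(24/27) = 62.7340°
wrap1 = wrap2 = π + 2β = 305.4679°
tangent length = C·cosβ = 12.3693
L = (r1+r2)·wrap + 2·C·cosβ = 24·5.3314 + 2·12.3693 = 152.6927

L=152.693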